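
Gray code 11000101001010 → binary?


Gray code: 11000101001010
MSB stays the same: 1
Each subsequent bit = prev_binary XOR current_gray:
  B[1] = 1 XOR 1 = 0
  B[2] = 0 XOR 0 = 0
  B[3] = 0 XOR 0 = 0
  B[4] = 0 XOR 0 = 0
  B[5] = 0 XOR 1 = 1
  B[6] = 1 XOR 0 = 1
  B[7] = 1 XOR 1 = 0
  B[8] = 0 XOR 0 = 0
  B[9] = 0 XOR 0 = 0
  B[10] = 0 XOR 1 = 1
  B[11] = 1 XOR 0 = 1
  B[12] = 1 XOR 1 = 0
  B[13] = 0 XOR 0 = 0
= 10000110001100 (8588 decimal)


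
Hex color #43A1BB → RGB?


Hex: #43A1BB
R = 43₁₆ = 67
G = A1₁₆ = 161
B = BB₁₆ = 187
= RGB(67, 161, 187)


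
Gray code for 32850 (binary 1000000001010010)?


Binary: 1000000001010010
Gray code: G = B XOR (B >> 1)
B >> 1 = 0100000000101001
1000000001010010 XOR 0100000000101001:
  1 XOR 0 = 1
  0 XOR 1 = 1
  0 XOR 0 = 0
  0 XOR 0 = 0
  0 XOR 0 = 0
  0 XOR 0 = 0
  0 XOR 0 = 0
  0 XOR 0 = 0
  0 XOR 0 = 0
  1 XOR 0 = 1
  0 XOR 1 = 1
  1 XOR 0 = 1
  0 XOR 1 = 1
  0 XOR 0 = 0
  1 XOR 0 = 1
  0 XOR 1 = 1
= 1100000001111011


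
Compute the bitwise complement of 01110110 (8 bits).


Original: 01110110
Invert all bits:
  bit 0: 0 → 1
  bit 1: 1 → 0
  bit 2: 1 → 0
  bit 3: 1 → 0
  bit 4: 0 → 1
  bit 5: 1 → 0
  bit 6: 1 → 0
  bit 7: 0 → 1
= 10001001


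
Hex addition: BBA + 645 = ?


Align and add column by column (LSB to MSB, each column mod 16 with carry):
  0BBA
+ 0645
  ----
  col 0: A(10) + 5(5) + 0 (carry in) = 15 → F(15), carry out 0
  col 1: B(11) + 4(4) + 0 (carry in) = 15 → F(15), carry out 0
  col 2: B(11) + 6(6) + 0 (carry in) = 17 → 1(1), carry out 1
  col 3: 0(0) + 0(0) + 1 (carry in) = 1 → 1(1), carry out 0
Reading digits MSB→LSB: 11FF
Strip leading zeros: 11FF
= 0x11FF


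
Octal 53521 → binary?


Each octal digit → 3 binary bits:
  5 = 101
  3 = 011
  5 = 101
  2 = 010
  1 = 001
Concatenate: 101 011 101 010 001
= 101011101010001


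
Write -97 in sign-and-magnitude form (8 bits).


Sign bit: 1 (negative)
Magnitude: 97 = 1100001
= 11100001


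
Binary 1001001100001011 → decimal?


Positional values:
Bit 0: 1 × 2^0 = 1
Bit 1: 1 × 2^1 = 2
Bit 3: 1 × 2^3 = 8
Bit 8: 1 × 2^8 = 256
Bit 9: 1 × 2^9 = 512
Bit 12: 1 × 2^12 = 4096
Bit 15: 1 × 2^15 = 32768
Sum = 1 + 2 + 8 + 256 + 512 + 4096 + 32768
= 37643


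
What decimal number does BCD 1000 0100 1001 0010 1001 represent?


Each 4-bit group → digit:
  1000 → 8
  0100 → 4
  1001 → 9
  0010 → 2
  1001 → 9
= 84929


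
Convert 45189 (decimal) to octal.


Divide by 8 repeatedly:
45189 ÷ 8 = 5648 remainder 5
5648 ÷ 8 = 706 remainder 0
706 ÷ 8 = 88 remainder 2
88 ÷ 8 = 11 remainder 0
11 ÷ 8 = 1 remainder 3
1 ÷ 8 = 0 remainder 1
Reading remainders bottom-up:
= 0o130205


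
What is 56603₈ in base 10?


Positional values:
Position 0: 3 × 8^0 = 3
Position 1: 0 × 8^1 = 0
Position 2: 6 × 8^2 = 384
Position 3: 6 × 8^3 = 3072
Position 4: 5 × 8^4 = 20480
Sum = 3 + 0 + 384 + 3072 + 20480
= 23939


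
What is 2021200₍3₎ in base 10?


Positional values (base 3):
  0 × 3^0 = 0 × 1 = 0
  0 × 3^1 = 0 × 3 = 0
  2 × 3^2 = 2 × 9 = 18
  1 × 3^3 = 1 × 27 = 27
  2 × 3^4 = 2 × 81 = 162
  0 × 3^5 = 0 × 243 = 0
  2 × 3^6 = 2 × 729 = 1458
Sum = 0 + 0 + 18 + 27 + 162 + 0 + 1458
= 1665


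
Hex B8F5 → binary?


Each hex digit → 4 binary bits:
  B = 1011
  8 = 1000
  F = 1111
  5 = 0101
Concatenate: 1011 1000 1111 0101
= 1011100011110101


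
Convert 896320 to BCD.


Each digit → 4-bit binary:
  8 → 1000
  9 → 1001
  6 → 0110
  3 → 0011
  2 → 0010
  0 → 0000
= 1000 1001 0110 0011 0010 0000


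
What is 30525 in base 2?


Divide by 2 repeatedly:
30525 ÷ 2 = 15262 remainder 1
15262 ÷ 2 = 7631 remainder 0
7631 ÷ 2 = 3815 remainder 1
3815 ÷ 2 = 1907 remainder 1
1907 ÷ 2 = 953 remainder 1
953 ÷ 2 = 476 remainder 1
476 ÷ 2 = 238 remainder 0
238 ÷ 2 = 119 remainder 0
119 ÷ 2 = 59 remainder 1
59 ÷ 2 = 29 remainder 1
29 ÷ 2 = 14 remainder 1
14 ÷ 2 = 7 remainder 0
7 ÷ 2 = 3 remainder 1
3 ÷ 2 = 1 remainder 1
1 ÷ 2 = 0 remainder 1
Reading remainders bottom-up:
= 111011100111101


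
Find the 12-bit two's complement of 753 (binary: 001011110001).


Original: 001011110001
Step 1 - Invert all bits: 110100001110
Step 2 - Add 1: 110100001110 + 1
= 110100001111 (represents -753)


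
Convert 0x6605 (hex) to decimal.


Positional values:
Position 0: 5 × 16^0 = 5 × 1 = 5
Position 1: 0 × 16^1 = 0 × 16 = 0
Position 2: 6 × 16^2 = 6 × 256 = 1536
Position 3: 6 × 16^3 = 6 × 4096 = 24576
Sum = 5 + 0 + 1536 + 24576
= 26117


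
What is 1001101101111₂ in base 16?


Group into 4-bit nibbles: 0001001101101111
  0001 = 1
  0011 = 3
  0110 = 6
  1111 = F
= 0x136F


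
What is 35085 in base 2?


Divide by 2 repeatedly:
35085 ÷ 2 = 17542 remainder 1
17542 ÷ 2 = 8771 remainder 0
8771 ÷ 2 = 4385 remainder 1
4385 ÷ 2 = 2192 remainder 1
2192 ÷ 2 = 1096 remainder 0
1096 ÷ 2 = 548 remainder 0
548 ÷ 2 = 274 remainder 0
274 ÷ 2 = 137 remainder 0
137 ÷ 2 = 68 remainder 1
68 ÷ 2 = 34 remainder 0
34 ÷ 2 = 17 remainder 0
17 ÷ 2 = 8 remainder 1
8 ÷ 2 = 4 remainder 0
4 ÷ 2 = 2 remainder 0
2 ÷ 2 = 1 remainder 0
1 ÷ 2 = 0 remainder 1
Reading remainders bottom-up:
= 1000100100001101


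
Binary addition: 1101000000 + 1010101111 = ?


Align and add column by column (LSB to MSB, carry propagating):
  01101000000
+ 01010101111
  -----------
  col 0: 0 + 1 + 0 (carry in) = 1 → bit 1, carry out 0
  col 1: 0 + 1 + 0 (carry in) = 1 → bit 1, carry out 0
  col 2: 0 + 1 + 0 (carry in) = 1 → bit 1, carry out 0
  col 3: 0 + 1 + 0 (carry in) = 1 → bit 1, carry out 0
  col 4: 0 + 0 + 0 (carry in) = 0 → bit 0, carry out 0
  col 5: 0 + 1 + 0 (carry in) = 1 → bit 1, carry out 0
  col 6: 1 + 0 + 0 (carry in) = 1 → bit 1, carry out 0
  col 7: 0 + 1 + 0 (carry in) = 1 → bit 1, carry out 0
  col 8: 1 + 0 + 0 (carry in) = 1 → bit 1, carry out 0
  col 9: 1 + 1 + 0 (carry in) = 2 → bit 0, carry out 1
  col 10: 0 + 0 + 1 (carry in) = 1 → bit 1, carry out 0
Reading bits MSB→LSB: 10111101111
Strip leading zeros: 10111101111
= 10111101111


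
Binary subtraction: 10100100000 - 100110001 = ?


Align and subtract column by column (LSB to MSB, borrowing when needed):
  10100100000
- 00100110001
  -----------
  col 0: (0 - 0 borrow-in) - 1 → borrow from next column: (0+2) - 1 = 1, borrow out 1
  col 1: (0 - 1 borrow-in) - 0 → borrow from next column: (-1+2) - 0 = 1, borrow out 1
  col 2: (0 - 1 borrow-in) - 0 → borrow from next column: (-1+2) - 0 = 1, borrow out 1
  col 3: (0 - 1 borrow-in) - 0 → borrow from next column: (-1+2) - 0 = 1, borrow out 1
  col 4: (0 - 1 borrow-in) - 1 → borrow from next column: (-1+2) - 1 = 0, borrow out 1
  col 5: (1 - 1 borrow-in) - 1 → borrow from next column: (0+2) - 1 = 1, borrow out 1
  col 6: (0 - 1 borrow-in) - 0 → borrow from next column: (-1+2) - 0 = 1, borrow out 1
  col 7: (0 - 1 borrow-in) - 0 → borrow from next column: (-1+2) - 0 = 1, borrow out 1
  col 8: (1 - 1 borrow-in) - 1 → borrow from next column: (0+2) - 1 = 1, borrow out 1
  col 9: (0 - 1 borrow-in) - 0 → borrow from next column: (-1+2) - 0 = 1, borrow out 1
  col 10: (1 - 1 borrow-in) - 0 → 0 - 0 = 0, borrow out 0
Reading bits MSB→LSB: 01111101111
Strip leading zeros: 1111101111
= 1111101111


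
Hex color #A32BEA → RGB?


Hex: #A32BEA
R = A3₁₆ = 163
G = 2B₁₆ = 43
B = EA₁₆ = 234
= RGB(163, 43, 234)


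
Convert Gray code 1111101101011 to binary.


Gray code: 1111101101011
MSB stays the same: 1
Each subsequent bit = prev_binary XOR current_gray:
  B[1] = 1 XOR 1 = 0
  B[2] = 0 XOR 1 = 1
  B[3] = 1 XOR 1 = 0
  B[4] = 0 XOR 1 = 1
  B[5] = 1 XOR 0 = 1
  B[6] = 1 XOR 1 = 0
  B[7] = 0 XOR 1 = 1
  B[8] = 1 XOR 0 = 1
  B[9] = 1 XOR 1 = 0
  B[10] = 0 XOR 0 = 0
  B[11] = 0 XOR 1 = 1
  B[12] = 1 XOR 1 = 0
= 1010110110010 (5554 decimal)


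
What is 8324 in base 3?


Divide by 3 repeatedly:
8324 ÷ 3 = 2774 remainder 2
2774 ÷ 3 = 924 remainder 2
924 ÷ 3 = 308 remainder 0
308 ÷ 3 = 102 remainder 2
102 ÷ 3 = 34 remainder 0
34 ÷ 3 = 11 remainder 1
11 ÷ 3 = 3 remainder 2
3 ÷ 3 = 1 remainder 0
1 ÷ 3 = 0 remainder 1
Reading remainders bottom-up:
= 102102022


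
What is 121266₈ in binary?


Each octal digit → 3 binary bits:
  1 = 001
  2 = 010
  1 = 001
  2 = 010
  6 = 110
  6 = 110
Concatenate: 001 010 001 010 110 110
= 001010001010110110


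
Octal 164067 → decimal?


Positional values:
Position 0: 7 × 8^0 = 7
Position 1: 6 × 8^1 = 48
Position 2: 0 × 8^2 = 0
Position 3: 4 × 8^3 = 2048
Position 4: 6 × 8^4 = 24576
Position 5: 1 × 8^5 = 32768
Sum = 7 + 48 + 0 + 2048 + 24576 + 32768
= 59447


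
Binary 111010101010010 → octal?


Group into 3-bit groups: 111010101010010
  111 = 7
  010 = 2
  101 = 5
  010 = 2
  010 = 2
= 0o72522


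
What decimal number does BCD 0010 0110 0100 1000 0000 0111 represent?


Each 4-bit group → digit:
  0010 → 2
  0110 → 6
  0100 → 4
  1000 → 8
  0000 → 0
  0111 → 7
= 264807


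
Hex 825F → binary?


Each hex digit → 4 binary bits:
  8 = 1000
  2 = 0010
  5 = 0101
  F = 1111
Concatenate: 1000 0010 0101 1111
= 1000001001011111


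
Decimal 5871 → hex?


Divide by 16 repeatedly:
5871 ÷ 16 = 366 remainder 15 (F)
366 ÷ 16 = 22 remainder 14 (E)
22 ÷ 16 = 1 remainder 6 (6)
1 ÷ 16 = 0 remainder 1 (1)
Reading remainders bottom-up:
= 0x16EF


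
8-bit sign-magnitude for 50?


Sign bit: 0 (positive)
Magnitude: 50 = 0110010
= 00110010


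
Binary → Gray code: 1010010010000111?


Binary: 1010010010000111
Gray code: G = B XOR (B >> 1)
B >> 1 = 0101001001000011
1010010010000111 XOR 0101001001000011:
  1 XOR 0 = 1
  0 XOR 1 = 1
  1 XOR 0 = 1
  0 XOR 1 = 1
  0 XOR 0 = 0
  1 XOR 0 = 1
  0 XOR 1 = 1
  0 XOR 0 = 0
  1 XOR 0 = 1
  0 XOR 1 = 1
  0 XOR 0 = 0
  0 XOR 0 = 0
  0 XOR 0 = 0
  1 XOR 0 = 1
  1 XOR 1 = 0
  1 XOR 1 = 0
= 1111011011000100


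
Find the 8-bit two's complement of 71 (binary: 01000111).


Original: 01000111
Step 1 - Invert all bits: 10111000
Step 2 - Add 1: 10111000 + 1
= 10111001 (represents -71)


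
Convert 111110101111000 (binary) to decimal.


Positional values:
Bit 3: 1 × 2^3 = 8
Bit 4: 1 × 2^4 = 16
Bit 5: 1 × 2^5 = 32
Bit 6: 1 × 2^6 = 64
Bit 8: 1 × 2^8 = 256
Bit 10: 1 × 2^10 = 1024
Bit 11: 1 × 2^11 = 2048
Bit 12: 1 × 2^12 = 4096
Bit 13: 1 × 2^13 = 8192
Bit 14: 1 × 2^14 = 16384
Sum = 8 + 16 + 32 + 64 + 256 + 1024 + 2048 + 4096 + 8192 + 16384
= 32120


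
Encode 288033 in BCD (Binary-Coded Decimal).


Each digit → 4-bit binary:
  2 → 0010
  8 → 1000
  8 → 1000
  0 → 0000
  3 → 0011
  3 → 0011
= 0010 1000 1000 0000 0011 0011


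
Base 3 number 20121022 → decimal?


Positional values (base 3):
  2 × 3^0 = 2 × 1 = 2
  2 × 3^1 = 2 × 3 = 6
  0 × 3^2 = 0 × 9 = 0
  1 × 3^3 = 1 × 27 = 27
  2 × 3^4 = 2 × 81 = 162
  1 × 3^5 = 1 × 243 = 243
  0 × 3^6 = 0 × 729 = 0
  2 × 3^7 = 2 × 2187 = 4374
Sum = 2 + 6 + 0 + 27 + 162 + 243 + 0 + 4374
= 4814


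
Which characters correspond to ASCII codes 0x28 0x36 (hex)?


Codes (hex): 0x28 0x36
Per-code ASCII lookup:
  0x28 = 40  (special character) → '('
  0x36 = 54  (range 48-57: digits, 54 - 48 = 6) → '6'
= '(6'


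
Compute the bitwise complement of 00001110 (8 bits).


Original: 00001110
Invert all bits:
  bit 0: 0 → 1
  bit 1: 0 → 1
  bit 2: 0 → 1
  bit 3: 0 → 1
  bit 4: 1 → 0
  bit 5: 1 → 0
  bit 6: 1 → 0
  bit 7: 0 → 1
= 11110001


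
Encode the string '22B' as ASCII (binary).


String: '22B'  (3 characters)
Per-character ASCII lookup:
  '2': digits start at 48: '2' = 48 + 2 = 50 → 110010
  '2': digits start at 48: '2' = 48 + 2 = 50 → 110010
  'B': uppercase starts at 65: 'B' = 65 + 1 = 66 → 1000010
= 110010 110010 1000010


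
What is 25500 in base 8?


Divide by 8 repeatedly:
25500 ÷ 8 = 3187 remainder 4
3187 ÷ 8 = 398 remainder 3
398 ÷ 8 = 49 remainder 6
49 ÷ 8 = 6 remainder 1
6 ÷ 8 = 0 remainder 6
Reading remainders bottom-up:
= 0o61634


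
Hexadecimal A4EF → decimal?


Positional values:
Position 0: F × 16^0 = 15 × 1 = 15
Position 1: E × 16^1 = 14 × 16 = 224
Position 2: 4 × 16^2 = 4 × 256 = 1024
Position 3: A × 16^3 = 10 × 4096 = 40960
Sum = 15 + 224 + 1024 + 40960
= 42223


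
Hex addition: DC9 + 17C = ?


Align and add column by column (LSB to MSB, each column mod 16 with carry):
  0DC9
+ 017C
  ----
  col 0: 9(9) + C(12) + 0 (carry in) = 21 → 5(5), carry out 1
  col 1: C(12) + 7(7) + 1 (carry in) = 20 → 4(4), carry out 1
  col 2: D(13) + 1(1) + 1 (carry in) = 15 → F(15), carry out 0
  col 3: 0(0) + 0(0) + 0 (carry in) = 0 → 0(0), carry out 0
Reading digits MSB→LSB: 0F45
Strip leading zeros: F45
= 0xF45


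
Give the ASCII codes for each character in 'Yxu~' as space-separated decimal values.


String: 'Yxu~'  (4 characters)
Per-character ASCII lookup:
  'Y': uppercase starts at 65: 'Y' = 65 + 24 = 89
  'x': lowercase starts at 97: 'x' = 97 + 23 = 120
  'u': lowercase starts at 97: 'u' = 97 + 20 = 117
  '~': special character: '~' = 126
= 89 120 117 126


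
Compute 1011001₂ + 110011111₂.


Align and add column by column (LSB to MSB, carry propagating):
  0001011001
+ 0110011111
  ----------
  col 0: 1 + 1 + 0 (carry in) = 2 → bit 0, carry out 1
  col 1: 0 + 1 + 1 (carry in) = 2 → bit 0, carry out 1
  col 2: 0 + 1 + 1 (carry in) = 2 → bit 0, carry out 1
  col 3: 1 + 1 + 1 (carry in) = 3 → bit 1, carry out 1
  col 4: 1 + 1 + 1 (carry in) = 3 → bit 1, carry out 1
  col 5: 0 + 0 + 1 (carry in) = 1 → bit 1, carry out 0
  col 6: 1 + 0 + 0 (carry in) = 1 → bit 1, carry out 0
  col 7: 0 + 1 + 0 (carry in) = 1 → bit 1, carry out 0
  col 8: 0 + 1 + 0 (carry in) = 1 → bit 1, carry out 0
  col 9: 0 + 0 + 0 (carry in) = 0 → bit 0, carry out 0
Reading bits MSB→LSB: 0111111000
Strip leading zeros: 111111000
= 111111000


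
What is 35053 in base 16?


Divide by 16 repeatedly:
35053 ÷ 16 = 2190 remainder 13 (D)
2190 ÷ 16 = 136 remainder 14 (E)
136 ÷ 16 = 8 remainder 8 (8)
8 ÷ 16 = 0 remainder 8 (8)
Reading remainders bottom-up:
= 0x88ED


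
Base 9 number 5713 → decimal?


Positional values (base 9):
  3 × 9^0 = 3 × 1 = 3
  1 × 9^1 = 1 × 9 = 9
  7 × 9^2 = 7 × 81 = 567
  5 × 9^3 = 5 × 729 = 3645
Sum = 3 + 9 + 567 + 3645
= 4224


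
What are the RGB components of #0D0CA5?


Hex: #0D0CA5
R = 0D₁₆ = 13
G = 0C₁₆ = 12
B = A5₁₆ = 165
= RGB(13, 12, 165)


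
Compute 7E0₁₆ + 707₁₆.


Align and add column by column (LSB to MSB, each column mod 16 with carry):
  07E0
+ 0707
  ----
  col 0: 0(0) + 7(7) + 0 (carry in) = 7 → 7(7), carry out 0
  col 1: E(14) + 0(0) + 0 (carry in) = 14 → E(14), carry out 0
  col 2: 7(7) + 7(7) + 0 (carry in) = 14 → E(14), carry out 0
  col 3: 0(0) + 0(0) + 0 (carry in) = 0 → 0(0), carry out 0
Reading digits MSB→LSB: 0EE7
Strip leading zeros: EE7
= 0xEE7


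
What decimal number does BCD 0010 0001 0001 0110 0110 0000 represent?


Each 4-bit group → digit:
  0010 → 2
  0001 → 1
  0001 → 1
  0110 → 6
  0110 → 6
  0000 → 0
= 211660


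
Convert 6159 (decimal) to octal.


Divide by 8 repeatedly:
6159 ÷ 8 = 769 remainder 7
769 ÷ 8 = 96 remainder 1
96 ÷ 8 = 12 remainder 0
12 ÷ 8 = 1 remainder 4
1 ÷ 8 = 0 remainder 1
Reading remainders bottom-up:
= 0o14017


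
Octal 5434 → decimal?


Positional values:
Position 0: 4 × 8^0 = 4
Position 1: 3 × 8^1 = 24
Position 2: 4 × 8^2 = 256
Position 3: 5 × 8^3 = 2560
Sum = 4 + 24 + 256 + 2560
= 2844


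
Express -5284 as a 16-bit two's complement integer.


Original: 0001010010100100
Step 1 - Invert all bits: 1110101101011011
Step 2 - Add 1: 1110101101011011 + 1
= 1110101101011100 (represents -5284)


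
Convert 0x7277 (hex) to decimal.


Positional values:
Position 0: 7 × 16^0 = 7 × 1 = 7
Position 1: 7 × 16^1 = 7 × 16 = 112
Position 2: 2 × 16^2 = 2 × 256 = 512
Position 3: 7 × 16^3 = 7 × 4096 = 28672
Sum = 7 + 112 + 512 + 28672
= 29303


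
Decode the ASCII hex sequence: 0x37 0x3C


Codes (hex): 0x37 0x3C
Per-code ASCII lookup:
  0x37 = 55  (range 48-57: digits, 55 - 48 = 7) → '7'
  0x3C = 60  (special character) → '<'
= '7<'


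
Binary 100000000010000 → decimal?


Positional values:
Bit 4: 1 × 2^4 = 16
Bit 14: 1 × 2^14 = 16384
Sum = 16 + 16384
= 16400


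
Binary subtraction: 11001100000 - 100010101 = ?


Align and subtract column by column (LSB to MSB, borrowing when needed):
  11001100000
- 00100010101
  -----------
  col 0: (0 - 0 borrow-in) - 1 → borrow from next column: (0+2) - 1 = 1, borrow out 1
  col 1: (0 - 1 borrow-in) - 0 → borrow from next column: (-1+2) - 0 = 1, borrow out 1
  col 2: (0 - 1 borrow-in) - 1 → borrow from next column: (-1+2) - 1 = 0, borrow out 1
  col 3: (0 - 1 borrow-in) - 0 → borrow from next column: (-1+2) - 0 = 1, borrow out 1
  col 4: (0 - 1 borrow-in) - 1 → borrow from next column: (-1+2) - 1 = 0, borrow out 1
  col 5: (1 - 1 borrow-in) - 0 → 0 - 0 = 0, borrow out 0
  col 6: (1 - 0 borrow-in) - 0 → 1 - 0 = 1, borrow out 0
  col 7: (0 - 0 borrow-in) - 0 → 0 - 0 = 0, borrow out 0
  col 8: (0 - 0 borrow-in) - 1 → borrow from next column: (0+2) - 1 = 1, borrow out 1
  col 9: (1 - 1 borrow-in) - 0 → 0 - 0 = 0, borrow out 0
  col 10: (1 - 0 borrow-in) - 0 → 1 - 0 = 1, borrow out 0
Reading bits MSB→LSB: 10101001011
Strip leading zeros: 10101001011
= 10101001011


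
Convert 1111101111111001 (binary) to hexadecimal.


Group into 4-bit nibbles: 1111101111111001
  1111 = F
  1011 = B
  1111 = F
  1001 = 9
= 0xFBF9


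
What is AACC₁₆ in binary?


Each hex digit → 4 binary bits:
  A = 1010
  A = 1010
  C = 1100
  C = 1100
Concatenate: 1010 1010 1100 1100
= 1010101011001100


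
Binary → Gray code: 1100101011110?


Binary: 1100101011110
Gray code: G = B XOR (B >> 1)
B >> 1 = 0110010101111
1100101011110 XOR 0110010101111:
  1 XOR 0 = 1
  1 XOR 1 = 0
  0 XOR 1 = 1
  0 XOR 0 = 0
  1 XOR 0 = 1
  0 XOR 1 = 1
  1 XOR 0 = 1
  0 XOR 1 = 1
  1 XOR 0 = 1
  1 XOR 1 = 0
  1 XOR 1 = 0
  1 XOR 1 = 0
  0 XOR 1 = 1
= 1010111110001


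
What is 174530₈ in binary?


Each octal digit → 3 binary bits:
  1 = 001
  7 = 111
  4 = 100
  5 = 101
  3 = 011
  0 = 000
Concatenate: 001 111 100 101 011 000
= 001111100101011000


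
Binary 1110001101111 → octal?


Group into 3-bit groups: 001110001101111
  001 = 1
  110 = 6
  001 = 1
  101 = 5
  111 = 7
= 0o16157


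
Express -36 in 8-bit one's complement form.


Original: 00100100
Invert all bits:
  bit 0: 0 → 1
  bit 1: 0 → 1
  bit 2: 1 → 0
  bit 3: 0 → 1
  bit 4: 0 → 1
  bit 5: 1 → 0
  bit 6: 0 → 1
  bit 7: 0 → 1
= 11011011


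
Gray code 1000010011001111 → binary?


Gray code: 1000010011001111
MSB stays the same: 1
Each subsequent bit = prev_binary XOR current_gray:
  B[1] = 1 XOR 0 = 1
  B[2] = 1 XOR 0 = 1
  B[3] = 1 XOR 0 = 1
  B[4] = 1 XOR 0 = 1
  B[5] = 1 XOR 1 = 0
  B[6] = 0 XOR 0 = 0
  B[7] = 0 XOR 0 = 0
  B[8] = 0 XOR 1 = 1
  B[9] = 1 XOR 1 = 0
  B[10] = 0 XOR 0 = 0
  B[11] = 0 XOR 0 = 0
  B[12] = 0 XOR 1 = 1
  B[13] = 1 XOR 1 = 0
  B[14] = 0 XOR 1 = 1
  B[15] = 1 XOR 1 = 0
= 1111100010001010 (63626 decimal)


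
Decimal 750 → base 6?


Divide by 6 repeatedly:
750 ÷ 6 = 125 remainder 0
125 ÷ 6 = 20 remainder 5
20 ÷ 6 = 3 remainder 2
3 ÷ 6 = 0 remainder 3
Reading remainders bottom-up:
= 3250


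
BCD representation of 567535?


Each digit → 4-bit binary:
  5 → 0101
  6 → 0110
  7 → 0111
  5 → 0101
  3 → 0011
  5 → 0101
= 0101 0110 0111 0101 0011 0101


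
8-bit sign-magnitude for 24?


Sign bit: 0 (positive)
Magnitude: 24 = 0011000
= 00011000


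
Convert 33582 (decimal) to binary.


Divide by 2 repeatedly:
33582 ÷ 2 = 16791 remainder 0
16791 ÷ 2 = 8395 remainder 1
8395 ÷ 2 = 4197 remainder 1
4197 ÷ 2 = 2098 remainder 1
2098 ÷ 2 = 1049 remainder 0
1049 ÷ 2 = 524 remainder 1
524 ÷ 2 = 262 remainder 0
262 ÷ 2 = 131 remainder 0
131 ÷ 2 = 65 remainder 1
65 ÷ 2 = 32 remainder 1
32 ÷ 2 = 16 remainder 0
16 ÷ 2 = 8 remainder 0
8 ÷ 2 = 4 remainder 0
4 ÷ 2 = 2 remainder 0
2 ÷ 2 = 1 remainder 0
1 ÷ 2 = 0 remainder 1
Reading remainders bottom-up:
= 1000001100101110


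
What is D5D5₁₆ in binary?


Each hex digit → 4 binary bits:
  D = 1101
  5 = 0101
  D = 1101
  5 = 0101
Concatenate: 1101 0101 1101 0101
= 1101010111010101


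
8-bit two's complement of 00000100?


Original: 00000100
Step 1 - Invert all bits: 11111011
Step 2 - Add 1: 11111011 + 1
= 11111100 (represents -4)


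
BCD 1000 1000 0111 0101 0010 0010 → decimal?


Each 4-bit group → digit:
  1000 → 8
  1000 → 8
  0111 → 7
  0101 → 5
  0010 → 2
  0010 → 2
= 887522


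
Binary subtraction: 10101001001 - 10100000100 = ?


Align and subtract column by column (LSB to MSB, borrowing when needed):
  10101001001
- 10100000100
  -----------
  col 0: (1 - 0 borrow-in) - 0 → 1 - 0 = 1, borrow out 0
  col 1: (0 - 0 borrow-in) - 0 → 0 - 0 = 0, borrow out 0
  col 2: (0 - 0 borrow-in) - 1 → borrow from next column: (0+2) - 1 = 1, borrow out 1
  col 3: (1 - 1 borrow-in) - 0 → 0 - 0 = 0, borrow out 0
  col 4: (0 - 0 borrow-in) - 0 → 0 - 0 = 0, borrow out 0
  col 5: (0 - 0 borrow-in) - 0 → 0 - 0 = 0, borrow out 0
  col 6: (1 - 0 borrow-in) - 0 → 1 - 0 = 1, borrow out 0
  col 7: (0 - 0 borrow-in) - 0 → 0 - 0 = 0, borrow out 0
  col 8: (1 - 0 borrow-in) - 1 → 1 - 1 = 0, borrow out 0
  col 9: (0 - 0 borrow-in) - 0 → 0 - 0 = 0, borrow out 0
  col 10: (1 - 0 borrow-in) - 1 → 1 - 1 = 0, borrow out 0
Reading bits MSB→LSB: 00001000101
Strip leading zeros: 1000101
= 1000101


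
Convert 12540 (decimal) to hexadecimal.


Divide by 16 repeatedly:
12540 ÷ 16 = 783 remainder 12 (C)
783 ÷ 16 = 48 remainder 15 (F)
48 ÷ 16 = 3 remainder 0 (0)
3 ÷ 16 = 0 remainder 3 (3)
Reading remainders bottom-up:
= 0x30FC


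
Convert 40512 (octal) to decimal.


Positional values:
Position 0: 2 × 8^0 = 2
Position 1: 1 × 8^1 = 8
Position 2: 5 × 8^2 = 320
Position 3: 0 × 8^3 = 0
Position 4: 4 × 8^4 = 16384
Sum = 2 + 8 + 320 + 0 + 16384
= 16714


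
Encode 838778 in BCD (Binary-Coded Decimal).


Each digit → 4-bit binary:
  8 → 1000
  3 → 0011
  8 → 1000
  7 → 0111
  7 → 0111
  8 → 1000
= 1000 0011 1000 0111 0111 1000


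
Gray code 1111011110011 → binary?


Gray code: 1111011110011
MSB stays the same: 1
Each subsequent bit = prev_binary XOR current_gray:
  B[1] = 1 XOR 1 = 0
  B[2] = 0 XOR 1 = 1
  B[3] = 1 XOR 1 = 0
  B[4] = 0 XOR 0 = 0
  B[5] = 0 XOR 1 = 1
  B[6] = 1 XOR 1 = 0
  B[7] = 0 XOR 1 = 1
  B[8] = 1 XOR 1 = 0
  B[9] = 0 XOR 0 = 0
  B[10] = 0 XOR 0 = 0
  B[11] = 0 XOR 1 = 1
  B[12] = 1 XOR 1 = 0
= 1010010100010 (5282 decimal)


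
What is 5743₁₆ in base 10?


Positional values:
Position 0: 3 × 16^0 = 3 × 1 = 3
Position 1: 4 × 16^1 = 4 × 16 = 64
Position 2: 7 × 16^2 = 7 × 256 = 1792
Position 3: 5 × 16^3 = 5 × 4096 = 20480
Sum = 3 + 64 + 1792 + 20480
= 22339


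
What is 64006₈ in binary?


Each octal digit → 3 binary bits:
  6 = 110
  4 = 100
  0 = 000
  0 = 000
  6 = 110
Concatenate: 110 100 000 000 110
= 110100000000110


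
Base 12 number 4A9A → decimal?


Positional values (base 12):
  A × 12^0 = 10 × 1 = 10
  9 × 12^1 = 9 × 12 = 108
  A × 12^2 = 10 × 144 = 1440
  4 × 12^3 = 4 × 1728 = 6912
Sum = 10 + 108 + 1440 + 6912
= 8470


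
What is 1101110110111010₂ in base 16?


Group into 4-bit nibbles: 1101110110111010
  1101 = D
  1101 = D
  1011 = B
  1010 = A
= 0xDDBA


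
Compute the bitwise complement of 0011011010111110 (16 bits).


Original: 0011011010111110
Invert all bits:
  bit 0: 0 → 1
  bit 1: 0 → 1
  bit 2: 1 → 0
  bit 3: 1 → 0
  bit 4: 0 → 1
  bit 5: 1 → 0
  bit 6: 1 → 0
  bit 7: 0 → 1
  bit 8: 1 → 0
  bit 9: 0 → 1
  bit 10: 1 → 0
  bit 11: 1 → 0
  bit 12: 1 → 0
  bit 13: 1 → 0
  bit 14: 1 → 0
  bit 15: 0 → 1
= 1100100101000001


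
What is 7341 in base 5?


Divide by 5 repeatedly:
7341 ÷ 5 = 1468 remainder 1
1468 ÷ 5 = 293 remainder 3
293 ÷ 5 = 58 remainder 3
58 ÷ 5 = 11 remainder 3
11 ÷ 5 = 2 remainder 1
2 ÷ 5 = 0 remainder 2
Reading remainders bottom-up:
= 213331


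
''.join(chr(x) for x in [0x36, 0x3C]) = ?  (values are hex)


Codes (hex): 0x36 0x3C
Per-code ASCII lookup:
  0x36 = 54  (range 48-57: digits, 54 - 48 = 6) → '6'
  0x3C = 60  (special character) → '<'
= '6<'


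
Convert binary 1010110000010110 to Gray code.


Binary: 1010110000010110
Gray code: G = B XOR (B >> 1)
B >> 1 = 0101011000001011
1010110000010110 XOR 0101011000001011:
  1 XOR 0 = 1
  0 XOR 1 = 1
  1 XOR 0 = 1
  0 XOR 1 = 1
  1 XOR 0 = 1
  1 XOR 1 = 0
  0 XOR 1 = 1
  0 XOR 0 = 0
  0 XOR 0 = 0
  0 XOR 0 = 0
  0 XOR 0 = 0
  1 XOR 0 = 1
  0 XOR 1 = 1
  1 XOR 0 = 1
  1 XOR 1 = 0
  0 XOR 1 = 1
= 1111101000011101


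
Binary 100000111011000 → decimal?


Positional values:
Bit 3: 1 × 2^3 = 8
Bit 4: 1 × 2^4 = 16
Bit 6: 1 × 2^6 = 64
Bit 7: 1 × 2^7 = 128
Bit 8: 1 × 2^8 = 256
Bit 14: 1 × 2^14 = 16384
Sum = 8 + 16 + 64 + 128 + 256 + 16384
= 16856


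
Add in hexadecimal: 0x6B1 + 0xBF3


Align and add column by column (LSB to MSB, each column mod 16 with carry):
  06B1
+ 0BF3
  ----
  col 0: 1(1) + 3(3) + 0 (carry in) = 4 → 4(4), carry out 0
  col 1: B(11) + F(15) + 0 (carry in) = 26 → A(10), carry out 1
  col 2: 6(6) + B(11) + 1 (carry in) = 18 → 2(2), carry out 1
  col 3: 0(0) + 0(0) + 1 (carry in) = 1 → 1(1), carry out 0
Reading digits MSB→LSB: 12A4
Strip leading zeros: 12A4
= 0x12A4


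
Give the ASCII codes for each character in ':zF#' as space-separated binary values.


String: ':zF#'  (4 characters)
Per-character ASCII lookup:
  ':': special character: ':' = 58 → 111010
  'z': lowercase starts at 97: 'z' = 97 + 25 = 122 → 1111010
  'F': uppercase starts at 65: 'F' = 65 + 5 = 70 → 1000110
  '#': special character: '#' = 35 → 100011
= 111010 1111010 1000110 100011


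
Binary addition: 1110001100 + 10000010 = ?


Align and add column by column (LSB to MSB, carry propagating):
  01110001100
+ 00010000010
  -----------
  col 0: 0 + 0 + 0 (carry in) = 0 → bit 0, carry out 0
  col 1: 0 + 1 + 0 (carry in) = 1 → bit 1, carry out 0
  col 2: 1 + 0 + 0 (carry in) = 1 → bit 1, carry out 0
  col 3: 1 + 0 + 0 (carry in) = 1 → bit 1, carry out 0
  col 4: 0 + 0 + 0 (carry in) = 0 → bit 0, carry out 0
  col 5: 0 + 0 + 0 (carry in) = 0 → bit 0, carry out 0
  col 6: 0 + 0 + 0 (carry in) = 0 → bit 0, carry out 0
  col 7: 1 + 1 + 0 (carry in) = 2 → bit 0, carry out 1
  col 8: 1 + 0 + 1 (carry in) = 2 → bit 0, carry out 1
  col 9: 1 + 0 + 1 (carry in) = 2 → bit 0, carry out 1
  col 10: 0 + 0 + 1 (carry in) = 1 → bit 1, carry out 0
Reading bits MSB→LSB: 10000001110
Strip leading zeros: 10000001110
= 10000001110


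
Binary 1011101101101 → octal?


Group into 3-bit groups: 001011101101101
  001 = 1
  011 = 3
  101 = 5
  101 = 5
  101 = 5
= 0o13555


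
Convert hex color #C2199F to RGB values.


Hex: #C2199F
R = C2₁₆ = 194
G = 19₁₆ = 25
B = 9F₁₆ = 159
= RGB(194, 25, 159)


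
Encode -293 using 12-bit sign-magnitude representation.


Sign bit: 1 (negative)
Magnitude: 293 = 00100100101
= 100100100101


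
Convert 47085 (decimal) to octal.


Divide by 8 repeatedly:
47085 ÷ 8 = 5885 remainder 5
5885 ÷ 8 = 735 remainder 5
735 ÷ 8 = 91 remainder 7
91 ÷ 8 = 11 remainder 3
11 ÷ 8 = 1 remainder 3
1 ÷ 8 = 0 remainder 1
Reading remainders bottom-up:
= 0o133755


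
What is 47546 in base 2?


Divide by 2 repeatedly:
47546 ÷ 2 = 23773 remainder 0
23773 ÷ 2 = 11886 remainder 1
11886 ÷ 2 = 5943 remainder 0
5943 ÷ 2 = 2971 remainder 1
2971 ÷ 2 = 1485 remainder 1
1485 ÷ 2 = 742 remainder 1
742 ÷ 2 = 371 remainder 0
371 ÷ 2 = 185 remainder 1
185 ÷ 2 = 92 remainder 1
92 ÷ 2 = 46 remainder 0
46 ÷ 2 = 23 remainder 0
23 ÷ 2 = 11 remainder 1
11 ÷ 2 = 5 remainder 1
5 ÷ 2 = 2 remainder 1
2 ÷ 2 = 1 remainder 0
1 ÷ 2 = 0 remainder 1
Reading remainders bottom-up:
= 1011100110111010


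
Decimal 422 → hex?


Divide by 16 repeatedly:
422 ÷ 16 = 26 remainder 6 (6)
26 ÷ 16 = 1 remainder 10 (A)
1 ÷ 16 = 0 remainder 1 (1)
Reading remainders bottom-up:
= 0x1A6


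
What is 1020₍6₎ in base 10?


Positional values (base 6):
  0 × 6^0 = 0 × 1 = 0
  2 × 6^1 = 2 × 6 = 12
  0 × 6^2 = 0 × 36 = 0
  1 × 6^3 = 1 × 216 = 216
Sum = 0 + 12 + 0 + 216
= 228


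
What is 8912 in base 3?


Divide by 3 repeatedly:
8912 ÷ 3 = 2970 remainder 2
2970 ÷ 3 = 990 remainder 0
990 ÷ 3 = 330 remainder 0
330 ÷ 3 = 110 remainder 0
110 ÷ 3 = 36 remainder 2
36 ÷ 3 = 12 remainder 0
12 ÷ 3 = 4 remainder 0
4 ÷ 3 = 1 remainder 1
1 ÷ 3 = 0 remainder 1
Reading remainders bottom-up:
= 110020002


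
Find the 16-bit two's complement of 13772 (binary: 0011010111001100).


Original: 0011010111001100
Step 1 - Invert all bits: 1100101000110011
Step 2 - Add 1: 1100101000110011 + 1
= 1100101000110100 (represents -13772)


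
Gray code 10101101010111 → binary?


Gray code: 10101101010111
MSB stays the same: 1
Each subsequent bit = prev_binary XOR current_gray:
  B[1] = 1 XOR 0 = 1
  B[2] = 1 XOR 1 = 0
  B[3] = 0 XOR 0 = 0
  B[4] = 0 XOR 1 = 1
  B[5] = 1 XOR 1 = 0
  B[6] = 0 XOR 0 = 0
  B[7] = 0 XOR 1 = 1
  B[8] = 1 XOR 0 = 1
  B[9] = 1 XOR 1 = 0
  B[10] = 0 XOR 0 = 0
  B[11] = 0 XOR 1 = 1
  B[12] = 1 XOR 1 = 0
  B[13] = 0 XOR 1 = 1
= 11001001100101 (12901 decimal)


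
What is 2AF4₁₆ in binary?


Each hex digit → 4 binary bits:
  2 = 0010
  A = 1010
  F = 1111
  4 = 0100
Concatenate: 0010 1010 1111 0100
= 0010101011110100


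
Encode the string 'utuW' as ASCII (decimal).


String: 'utuW'  (4 characters)
Per-character ASCII lookup:
  'u': lowercase starts at 97: 'u' = 97 + 20 = 117
  't': lowercase starts at 97: 't' = 97 + 19 = 116
  'u': lowercase starts at 97: 'u' = 97 + 20 = 117
  'W': uppercase starts at 65: 'W' = 65 + 22 = 87
= 117 116 117 87


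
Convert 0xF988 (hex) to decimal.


Positional values:
Position 0: 8 × 16^0 = 8 × 1 = 8
Position 1: 8 × 16^1 = 8 × 16 = 128
Position 2: 9 × 16^2 = 9 × 256 = 2304
Position 3: F × 16^3 = 15 × 4096 = 61440
Sum = 8 + 128 + 2304 + 61440
= 63880


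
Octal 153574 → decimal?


Positional values:
Position 0: 4 × 8^0 = 4
Position 1: 7 × 8^1 = 56
Position 2: 5 × 8^2 = 320
Position 3: 3 × 8^3 = 1536
Position 4: 5 × 8^4 = 20480
Position 5: 1 × 8^5 = 32768
Sum = 4 + 56 + 320 + 1536 + 20480 + 32768
= 55164


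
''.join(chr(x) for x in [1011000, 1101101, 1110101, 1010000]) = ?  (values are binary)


Codes (binary): 1011000 1101101 1110101 1010000
Per-code ASCII lookup:
  1011000 = 88  (range 65-90: uppercase, 88 - 65 = 23) → 'X'
  1101101 = 109  (range 97-122: lowercase, 109 - 97 = 12) → 'm'
  1110101 = 117  (range 97-122: lowercase, 117 - 97 = 20) → 'u'
  1010000 = 80  (range 65-90: uppercase, 80 - 65 = 15) → 'P'
= 'XmuP'


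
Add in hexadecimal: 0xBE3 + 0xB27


Align and add column by column (LSB to MSB, each column mod 16 with carry):
  0BE3
+ 0B27
  ----
  col 0: 3(3) + 7(7) + 0 (carry in) = 10 → A(10), carry out 0
  col 1: E(14) + 2(2) + 0 (carry in) = 16 → 0(0), carry out 1
  col 2: B(11) + B(11) + 1 (carry in) = 23 → 7(7), carry out 1
  col 3: 0(0) + 0(0) + 1 (carry in) = 1 → 1(1), carry out 0
Reading digits MSB→LSB: 170A
Strip leading zeros: 170A
= 0x170A


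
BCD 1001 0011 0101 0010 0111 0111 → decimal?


Each 4-bit group → digit:
  1001 → 9
  0011 → 3
  0101 → 5
  0010 → 2
  0111 → 7
  0111 → 7
= 935277


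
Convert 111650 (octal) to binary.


Each octal digit → 3 binary bits:
  1 = 001
  1 = 001
  1 = 001
  6 = 110
  5 = 101
  0 = 000
Concatenate: 001 001 001 110 101 000
= 001001001110101000


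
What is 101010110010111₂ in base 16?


Group into 4-bit nibbles: 0101010110010111
  0101 = 5
  0101 = 5
  1001 = 9
  0111 = 7
= 0x5597


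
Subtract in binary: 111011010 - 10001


Align and subtract column by column (LSB to MSB, borrowing when needed):
  111011010
- 000010001
  ---------
  col 0: (0 - 0 borrow-in) - 1 → borrow from next column: (0+2) - 1 = 1, borrow out 1
  col 1: (1 - 1 borrow-in) - 0 → 0 - 0 = 0, borrow out 0
  col 2: (0 - 0 borrow-in) - 0 → 0 - 0 = 0, borrow out 0
  col 3: (1 - 0 borrow-in) - 0 → 1 - 0 = 1, borrow out 0
  col 4: (1 - 0 borrow-in) - 1 → 1 - 1 = 0, borrow out 0
  col 5: (0 - 0 borrow-in) - 0 → 0 - 0 = 0, borrow out 0
  col 6: (1 - 0 borrow-in) - 0 → 1 - 0 = 1, borrow out 0
  col 7: (1 - 0 borrow-in) - 0 → 1 - 0 = 1, borrow out 0
  col 8: (1 - 0 borrow-in) - 0 → 1 - 0 = 1, borrow out 0
Reading bits MSB→LSB: 111001001
Strip leading zeros: 111001001
= 111001001


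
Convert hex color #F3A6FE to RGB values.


Hex: #F3A6FE
R = F3₁₆ = 243
G = A6₁₆ = 166
B = FE₁₆ = 254
= RGB(243, 166, 254)


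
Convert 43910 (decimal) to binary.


Divide by 2 repeatedly:
43910 ÷ 2 = 21955 remainder 0
21955 ÷ 2 = 10977 remainder 1
10977 ÷ 2 = 5488 remainder 1
5488 ÷ 2 = 2744 remainder 0
2744 ÷ 2 = 1372 remainder 0
1372 ÷ 2 = 686 remainder 0
686 ÷ 2 = 343 remainder 0
343 ÷ 2 = 171 remainder 1
171 ÷ 2 = 85 remainder 1
85 ÷ 2 = 42 remainder 1
42 ÷ 2 = 21 remainder 0
21 ÷ 2 = 10 remainder 1
10 ÷ 2 = 5 remainder 0
5 ÷ 2 = 2 remainder 1
2 ÷ 2 = 1 remainder 0
1 ÷ 2 = 0 remainder 1
Reading remainders bottom-up:
= 1010101110000110


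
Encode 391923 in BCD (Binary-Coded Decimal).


Each digit → 4-bit binary:
  3 → 0011
  9 → 1001
  1 → 0001
  9 → 1001
  2 → 0010
  3 → 0011
= 0011 1001 0001 1001 0010 0011


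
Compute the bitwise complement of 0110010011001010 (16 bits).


Original: 0110010011001010
Invert all bits:
  bit 0: 0 → 1
  bit 1: 1 → 0
  bit 2: 1 → 0
  bit 3: 0 → 1
  bit 4: 0 → 1
  bit 5: 1 → 0
  bit 6: 0 → 1
  bit 7: 0 → 1
  bit 8: 1 → 0
  bit 9: 1 → 0
  bit 10: 0 → 1
  bit 11: 0 → 1
  bit 12: 1 → 0
  bit 13: 0 → 1
  bit 14: 1 → 0
  bit 15: 0 → 1
= 1001101100110101


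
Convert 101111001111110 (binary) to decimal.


Positional values:
Bit 1: 1 × 2^1 = 2
Bit 2: 1 × 2^2 = 4
Bit 3: 1 × 2^3 = 8
Bit 4: 1 × 2^4 = 16
Bit 5: 1 × 2^5 = 32
Bit 6: 1 × 2^6 = 64
Bit 9: 1 × 2^9 = 512
Bit 10: 1 × 2^10 = 1024
Bit 11: 1 × 2^11 = 2048
Bit 12: 1 × 2^12 = 4096
Bit 14: 1 × 2^14 = 16384
Sum = 2 + 4 + 8 + 16 + 32 + 64 + 512 + 1024 + 2048 + 4096 + 16384
= 24190


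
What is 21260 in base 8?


Divide by 8 repeatedly:
21260 ÷ 8 = 2657 remainder 4
2657 ÷ 8 = 332 remainder 1
332 ÷ 8 = 41 remainder 4
41 ÷ 8 = 5 remainder 1
5 ÷ 8 = 0 remainder 5
Reading remainders bottom-up:
= 0o51414


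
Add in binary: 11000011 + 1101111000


Align and add column by column (LSB to MSB, carry propagating):
  00011000011
+ 01101111000
  -----------
  col 0: 1 + 0 + 0 (carry in) = 1 → bit 1, carry out 0
  col 1: 1 + 0 + 0 (carry in) = 1 → bit 1, carry out 0
  col 2: 0 + 0 + 0 (carry in) = 0 → bit 0, carry out 0
  col 3: 0 + 1 + 0 (carry in) = 1 → bit 1, carry out 0
  col 4: 0 + 1 + 0 (carry in) = 1 → bit 1, carry out 0
  col 5: 0 + 1 + 0 (carry in) = 1 → bit 1, carry out 0
  col 6: 1 + 1 + 0 (carry in) = 2 → bit 0, carry out 1
  col 7: 1 + 0 + 1 (carry in) = 2 → bit 0, carry out 1
  col 8: 0 + 1 + 1 (carry in) = 2 → bit 0, carry out 1
  col 9: 0 + 1 + 1 (carry in) = 2 → bit 0, carry out 1
  col 10: 0 + 0 + 1 (carry in) = 1 → bit 1, carry out 0
Reading bits MSB→LSB: 10000111011
Strip leading zeros: 10000111011
= 10000111011


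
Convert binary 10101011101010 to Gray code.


Binary: 10101011101010
Gray code: G = B XOR (B >> 1)
B >> 1 = 01010101110101
10101011101010 XOR 01010101110101:
  1 XOR 0 = 1
  0 XOR 1 = 1
  1 XOR 0 = 1
  0 XOR 1 = 1
  1 XOR 0 = 1
  0 XOR 1 = 1
  1 XOR 0 = 1
  1 XOR 1 = 0
  1 XOR 1 = 0
  0 XOR 1 = 1
  1 XOR 0 = 1
  0 XOR 1 = 1
  1 XOR 0 = 1
  0 XOR 1 = 1
= 11111110011111


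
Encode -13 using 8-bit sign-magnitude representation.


Sign bit: 1 (negative)
Magnitude: 13 = 0001101
= 10001101


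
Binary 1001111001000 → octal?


Group into 3-bit groups: 001001111001000
  001 = 1
  001 = 1
  111 = 7
  001 = 1
  000 = 0
= 0o11710


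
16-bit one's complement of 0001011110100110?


Original: 0001011110100110
Invert all bits:
  bit 0: 0 → 1
  bit 1: 0 → 1
  bit 2: 0 → 1
  bit 3: 1 → 0
  bit 4: 0 → 1
  bit 5: 1 → 0
  bit 6: 1 → 0
  bit 7: 1 → 0
  bit 8: 1 → 0
  bit 9: 0 → 1
  bit 10: 1 → 0
  bit 11: 0 → 1
  bit 12: 0 → 1
  bit 13: 1 → 0
  bit 14: 1 → 0
  bit 15: 0 → 1
= 1110100001011001


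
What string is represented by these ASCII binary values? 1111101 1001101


Codes (binary): 1111101 1001101
Per-code ASCII lookup:
  1111101 = 125  (special character) → '}'
  1001101 = 77  (range 65-90: uppercase, 77 - 65 = 12) → 'M'
= '}M'


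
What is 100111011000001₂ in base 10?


Positional values:
Bit 0: 1 × 2^0 = 1
Bit 6: 1 × 2^6 = 64
Bit 7: 1 × 2^7 = 128
Bit 9: 1 × 2^9 = 512
Bit 10: 1 × 2^10 = 1024
Bit 11: 1 × 2^11 = 2048
Bit 14: 1 × 2^14 = 16384
Sum = 1 + 64 + 128 + 512 + 1024 + 2048 + 16384
= 20161


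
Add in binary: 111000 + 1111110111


Align and add column by column (LSB to MSB, carry propagating):
  00000111000
+ 01111110111
  -----------
  col 0: 0 + 1 + 0 (carry in) = 1 → bit 1, carry out 0
  col 1: 0 + 1 + 0 (carry in) = 1 → bit 1, carry out 0
  col 2: 0 + 1 + 0 (carry in) = 1 → bit 1, carry out 0
  col 3: 1 + 0 + 0 (carry in) = 1 → bit 1, carry out 0
  col 4: 1 + 1 + 0 (carry in) = 2 → bit 0, carry out 1
  col 5: 1 + 1 + 1 (carry in) = 3 → bit 1, carry out 1
  col 6: 0 + 1 + 1 (carry in) = 2 → bit 0, carry out 1
  col 7: 0 + 1 + 1 (carry in) = 2 → bit 0, carry out 1
  col 8: 0 + 1 + 1 (carry in) = 2 → bit 0, carry out 1
  col 9: 0 + 1 + 1 (carry in) = 2 → bit 0, carry out 1
  col 10: 0 + 0 + 1 (carry in) = 1 → bit 1, carry out 0
Reading bits MSB→LSB: 10000101111
Strip leading zeros: 10000101111
= 10000101111


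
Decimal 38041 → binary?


Divide by 2 repeatedly:
38041 ÷ 2 = 19020 remainder 1
19020 ÷ 2 = 9510 remainder 0
9510 ÷ 2 = 4755 remainder 0
4755 ÷ 2 = 2377 remainder 1
2377 ÷ 2 = 1188 remainder 1
1188 ÷ 2 = 594 remainder 0
594 ÷ 2 = 297 remainder 0
297 ÷ 2 = 148 remainder 1
148 ÷ 2 = 74 remainder 0
74 ÷ 2 = 37 remainder 0
37 ÷ 2 = 18 remainder 1
18 ÷ 2 = 9 remainder 0
9 ÷ 2 = 4 remainder 1
4 ÷ 2 = 2 remainder 0
2 ÷ 2 = 1 remainder 0
1 ÷ 2 = 0 remainder 1
Reading remainders bottom-up:
= 1001010010011001


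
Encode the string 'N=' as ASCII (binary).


String: 'N='  (2 characters)
Per-character ASCII lookup:
  'N': uppercase starts at 65: 'N' = 65 + 13 = 78 → 1001110
  '=': special character: '=' = 61 → 111101
= 1001110 111101


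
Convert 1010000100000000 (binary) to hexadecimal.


Group into 4-bit nibbles: 1010000100000000
  1010 = A
  0001 = 1
  0000 = 0
  0000 = 0
= 0xA100


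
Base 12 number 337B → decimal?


Positional values (base 12):
  B × 12^0 = 11 × 1 = 11
  7 × 12^1 = 7 × 12 = 84
  3 × 12^2 = 3 × 144 = 432
  3 × 12^3 = 3 × 1728 = 5184
Sum = 11 + 84 + 432 + 5184
= 5711


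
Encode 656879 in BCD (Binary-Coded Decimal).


Each digit → 4-bit binary:
  6 → 0110
  5 → 0101
  6 → 0110
  8 → 1000
  7 → 0111
  9 → 1001
= 0110 0101 0110 1000 0111 1001


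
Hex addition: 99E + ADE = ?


Align and add column by column (LSB to MSB, each column mod 16 with carry):
  099E
+ 0ADE
  ----
  col 0: E(14) + E(14) + 0 (carry in) = 28 → C(12), carry out 1
  col 1: 9(9) + D(13) + 1 (carry in) = 23 → 7(7), carry out 1
  col 2: 9(9) + A(10) + 1 (carry in) = 20 → 4(4), carry out 1
  col 3: 0(0) + 0(0) + 1 (carry in) = 1 → 1(1), carry out 0
Reading digits MSB→LSB: 147C
Strip leading zeros: 147C
= 0x147C


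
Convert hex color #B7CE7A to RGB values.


Hex: #B7CE7A
R = B7₁₆ = 183
G = CE₁₆ = 206
B = 7A₁₆ = 122
= RGB(183, 206, 122)
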